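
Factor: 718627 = 7^1 * 13^1*53^1 * 149^1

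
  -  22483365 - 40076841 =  - 62560206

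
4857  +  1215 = 6072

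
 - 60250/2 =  - 30125 = -  30125.00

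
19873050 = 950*20919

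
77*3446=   265342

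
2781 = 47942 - 45161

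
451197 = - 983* (- 459)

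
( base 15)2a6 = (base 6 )2450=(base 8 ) 1136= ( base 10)606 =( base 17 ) 21B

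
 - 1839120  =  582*( - 3160)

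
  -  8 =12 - 20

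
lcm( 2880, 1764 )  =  141120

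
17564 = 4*4391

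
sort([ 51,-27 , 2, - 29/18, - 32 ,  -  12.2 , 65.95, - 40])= [ - 40, - 32, - 27, - 12.2, - 29/18, 2,51,65.95]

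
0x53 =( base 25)38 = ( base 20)43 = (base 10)83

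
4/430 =2/215=0.01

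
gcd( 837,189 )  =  27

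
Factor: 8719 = 8719^1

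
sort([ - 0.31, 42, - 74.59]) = [- 74.59 ,-0.31,42]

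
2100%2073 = 27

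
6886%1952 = 1030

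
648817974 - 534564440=114253534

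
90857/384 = 90857/384 = 236.61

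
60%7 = 4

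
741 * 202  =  149682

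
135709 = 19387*7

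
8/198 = 4/99=   0.04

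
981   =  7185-6204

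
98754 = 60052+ 38702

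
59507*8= 476056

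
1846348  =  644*2867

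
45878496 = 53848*852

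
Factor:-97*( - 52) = 2^2* 13^1*97^1 = 5044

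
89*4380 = 389820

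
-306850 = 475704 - 782554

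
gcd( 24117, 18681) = 3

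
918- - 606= 1524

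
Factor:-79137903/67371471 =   -  3^( - 1 )*13^1 * 239^(  -  1)*31321^( - 1 )*2029177^1 = -  26379301/22457157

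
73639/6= 73639/6 = 12273.17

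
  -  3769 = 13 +  -  3782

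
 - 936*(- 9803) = 9175608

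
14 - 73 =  - 59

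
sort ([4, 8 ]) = [ 4, 8]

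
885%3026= 885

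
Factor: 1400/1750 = 4/5= 2^2* 5^(  -  1)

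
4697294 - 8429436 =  - 3732142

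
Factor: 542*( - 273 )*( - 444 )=65696904 = 2^3*3^2*7^1*13^1*37^1  *  271^1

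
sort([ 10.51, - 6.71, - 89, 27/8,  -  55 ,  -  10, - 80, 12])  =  [-89, - 80, -55 , - 10, - 6.71,  27/8, 10.51,12]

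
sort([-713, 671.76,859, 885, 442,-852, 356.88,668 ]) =[ - 852, - 713, 356.88,  442, 668, 671.76, 859,885]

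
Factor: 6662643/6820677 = 3^( - 1)*13^1*19^( - 1)*39887^( - 1) * 170837^1 = 2220881/2273559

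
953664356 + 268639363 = 1222303719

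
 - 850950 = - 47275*18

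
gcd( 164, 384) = 4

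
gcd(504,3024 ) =504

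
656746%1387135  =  656746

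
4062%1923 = 216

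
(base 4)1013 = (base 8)107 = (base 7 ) 131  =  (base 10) 71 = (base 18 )3h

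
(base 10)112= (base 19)5H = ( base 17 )6A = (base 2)1110000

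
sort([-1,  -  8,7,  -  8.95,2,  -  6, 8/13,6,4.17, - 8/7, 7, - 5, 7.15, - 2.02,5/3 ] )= [ - 8.95,  -  8,  -  6, - 5,-2.02,-8/7,  -  1,8/13, 5/3,  2 , 4.17, 6, 7,  7,7.15 ] 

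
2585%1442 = 1143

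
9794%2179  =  1078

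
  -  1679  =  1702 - 3381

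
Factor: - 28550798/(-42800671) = 2^1*113^( - 1 )*521^ ( - 1)*727^( - 1 )*2729^1 *5231^1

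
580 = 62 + 518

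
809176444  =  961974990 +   -  152798546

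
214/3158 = 107/1579 = 0.07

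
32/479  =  32/479 = 0.07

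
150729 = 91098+59631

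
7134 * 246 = 1754964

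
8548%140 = 8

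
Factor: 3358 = 2^1*23^1*73^1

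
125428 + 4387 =129815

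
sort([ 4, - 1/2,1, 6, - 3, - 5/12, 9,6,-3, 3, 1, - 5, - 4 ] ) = [-5, - 4, - 3, - 3, - 1/2, - 5/12, 1,  1, 3, 4, 6, 6,9] 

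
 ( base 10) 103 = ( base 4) 1213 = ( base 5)403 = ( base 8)147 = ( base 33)34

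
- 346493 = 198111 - 544604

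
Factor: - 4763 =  - 11^1*433^1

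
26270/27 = 972 + 26/27 = 972.96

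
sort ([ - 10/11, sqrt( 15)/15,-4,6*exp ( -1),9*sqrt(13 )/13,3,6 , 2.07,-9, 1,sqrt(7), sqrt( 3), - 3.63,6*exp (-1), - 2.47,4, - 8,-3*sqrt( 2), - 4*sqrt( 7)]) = [-4 * sqrt( 7),-9,- 8, - 3*sqrt(2 ) , - 4 ,-3.63, - 2.47,-10/11,sqrt( 15)/15,1,sqrt( 3),2.07,  6*exp( - 1),6*exp( -1),9 * sqrt(13)/13,sqrt( 7),3,4, 6]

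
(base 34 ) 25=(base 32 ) 29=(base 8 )111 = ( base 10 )73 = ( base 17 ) 45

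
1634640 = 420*3892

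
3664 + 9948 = 13612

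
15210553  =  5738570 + 9471983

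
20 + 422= 442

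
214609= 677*317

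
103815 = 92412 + 11403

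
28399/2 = 28399/2 =14199.50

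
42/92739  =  14/30913  =  0.00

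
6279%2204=1871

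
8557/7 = 1222  +  3/7 = 1222.43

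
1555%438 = 241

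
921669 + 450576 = 1372245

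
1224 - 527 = 697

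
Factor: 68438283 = 3^1*22812761^1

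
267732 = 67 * 3996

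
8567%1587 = 632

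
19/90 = 19/90= 0.21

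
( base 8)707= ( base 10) 455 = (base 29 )fk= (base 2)111000111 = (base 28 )G7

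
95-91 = 4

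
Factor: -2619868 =-2^2 * 654967^1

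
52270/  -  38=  - 26135/19= - 1375.53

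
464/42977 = 464/42977 = 0.01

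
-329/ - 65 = 5 + 4/65 = 5.06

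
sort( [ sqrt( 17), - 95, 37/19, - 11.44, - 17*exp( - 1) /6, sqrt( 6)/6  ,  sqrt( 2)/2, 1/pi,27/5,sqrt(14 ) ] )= [ -95,-11.44, -17*exp( - 1 )/6, 1/pi, sqrt( 6 )/6 , sqrt( 2 ) /2, 37/19, sqrt(14 ), sqrt(17),27/5]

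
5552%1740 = 332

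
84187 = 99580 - 15393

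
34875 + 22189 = 57064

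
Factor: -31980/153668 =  - 195/937=- 3^1* 5^1*13^1*937^( - 1) 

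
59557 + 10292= 69849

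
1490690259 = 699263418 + 791426841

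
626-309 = 317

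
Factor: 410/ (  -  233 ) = -2^1 * 5^1*41^1*233^(  -  1 )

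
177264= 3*59088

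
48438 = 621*78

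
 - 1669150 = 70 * ( - 23845)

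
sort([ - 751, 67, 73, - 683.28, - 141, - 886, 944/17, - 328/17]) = [  -  886, - 751 , - 683.28, - 141,-328/17,944/17 , 67, 73 ] 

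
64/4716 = 16/1179 = 0.01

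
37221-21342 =15879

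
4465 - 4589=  - 124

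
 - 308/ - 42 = 7 + 1/3 = 7.33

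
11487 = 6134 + 5353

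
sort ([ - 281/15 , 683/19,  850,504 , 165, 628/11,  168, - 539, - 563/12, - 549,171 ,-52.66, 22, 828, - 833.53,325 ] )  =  [ - 833.53, - 549, - 539 , - 52.66 , - 563/12, - 281/15,22,683/19,628/11, 165,168, 171,  325,504,828,  850 ] 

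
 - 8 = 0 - 8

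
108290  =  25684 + 82606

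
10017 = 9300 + 717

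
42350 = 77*550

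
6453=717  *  9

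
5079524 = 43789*116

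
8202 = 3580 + 4622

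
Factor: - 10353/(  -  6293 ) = 51/31= 3^1*17^1*31^(-1) 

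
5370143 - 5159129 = 211014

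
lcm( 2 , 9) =18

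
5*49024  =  245120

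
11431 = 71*161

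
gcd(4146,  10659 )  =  3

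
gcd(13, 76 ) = 1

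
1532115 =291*5265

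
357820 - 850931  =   - 493111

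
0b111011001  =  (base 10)473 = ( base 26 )I5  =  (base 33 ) eb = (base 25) in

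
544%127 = 36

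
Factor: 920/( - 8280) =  - 3^(-2)= -  1/9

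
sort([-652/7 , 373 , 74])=[ - 652/7,74,373]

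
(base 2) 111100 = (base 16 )3c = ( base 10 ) 60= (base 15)40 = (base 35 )1P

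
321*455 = 146055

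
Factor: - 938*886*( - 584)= 485343712 = 2^5 *7^1* 67^1*73^1*443^1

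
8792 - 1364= 7428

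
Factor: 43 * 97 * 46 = 2^1 * 23^1*43^1*97^1 = 191866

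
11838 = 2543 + 9295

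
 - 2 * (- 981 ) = 1962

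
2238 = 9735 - 7497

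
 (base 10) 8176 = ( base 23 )fab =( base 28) AC0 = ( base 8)17760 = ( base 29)9KR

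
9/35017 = 9/35017 = 0.00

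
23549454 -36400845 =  - 12851391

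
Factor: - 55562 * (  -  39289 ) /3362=13^1  *  41^( - 2) * 101^1 *389^1 * 2137^1  =  1091487709/1681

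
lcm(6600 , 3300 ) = 6600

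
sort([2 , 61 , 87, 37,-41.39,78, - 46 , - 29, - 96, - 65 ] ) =[ - 96,-65, - 46,-41.39, - 29, 2,37, 61, 78,87] 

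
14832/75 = 4944/25 = 197.76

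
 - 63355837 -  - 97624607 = 34268770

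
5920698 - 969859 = 4950839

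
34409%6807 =374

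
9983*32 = 319456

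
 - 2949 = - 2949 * 1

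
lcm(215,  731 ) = 3655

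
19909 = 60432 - 40523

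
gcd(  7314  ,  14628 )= 7314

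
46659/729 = 15553/243= 64.00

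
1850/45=370/9= 41.11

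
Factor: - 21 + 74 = 53^1  =  53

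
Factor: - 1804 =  -2^2*11^1*41^1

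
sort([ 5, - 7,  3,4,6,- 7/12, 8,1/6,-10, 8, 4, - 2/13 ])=[-10,-7, - 7/12,-2/13,1/6 , 3,4, 4, 5, 6, 8, 8]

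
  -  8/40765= -8/40765 = -0.00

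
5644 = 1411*4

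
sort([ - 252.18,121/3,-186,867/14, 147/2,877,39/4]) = [ - 252.18,-186, 39/4,121/3, 867/14, 147/2,877 ]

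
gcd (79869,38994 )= 3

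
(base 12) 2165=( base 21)872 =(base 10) 3677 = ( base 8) 7135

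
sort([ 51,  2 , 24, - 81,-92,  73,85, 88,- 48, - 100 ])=[ - 100,- 92,  -  81, - 48,  2, 24,  51,  73, 85, 88 ] 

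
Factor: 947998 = 2^1*473999^1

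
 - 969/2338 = -1 +1369/2338 =- 0.41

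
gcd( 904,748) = 4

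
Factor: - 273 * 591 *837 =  - 135044091=- 3^5*7^1*13^1*31^1 * 197^1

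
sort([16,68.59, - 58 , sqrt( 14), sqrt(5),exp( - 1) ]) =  [ -58 , exp( - 1),sqrt( 5 ), sqrt( 14 ) , 16,68.59] 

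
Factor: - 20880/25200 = -5^( - 1) * 7^(-1)*29^1 = -  29/35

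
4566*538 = 2456508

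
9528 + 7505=17033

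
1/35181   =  1/35181 = 0.00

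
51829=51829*1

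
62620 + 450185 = 512805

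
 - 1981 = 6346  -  8327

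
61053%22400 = 16253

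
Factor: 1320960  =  2^11 * 3^1 * 5^1*43^1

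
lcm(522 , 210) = 18270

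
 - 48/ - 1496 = 6/187 = 0.03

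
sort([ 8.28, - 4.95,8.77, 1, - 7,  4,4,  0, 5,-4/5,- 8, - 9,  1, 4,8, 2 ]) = [ - 9  ,- 8, - 7, - 4.95,-4/5 , 0,1, 1,2, 4,4, 4, 5,8,8.28,8.77]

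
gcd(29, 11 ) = 1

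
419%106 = 101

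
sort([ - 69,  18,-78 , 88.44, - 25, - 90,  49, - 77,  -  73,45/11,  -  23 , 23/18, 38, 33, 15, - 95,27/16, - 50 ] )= [ - 95,-90, - 78, -77, - 73,-69,-50, -25 , - 23,23/18 , 27/16,45/11,15,18, 33,38 , 49 , 88.44] 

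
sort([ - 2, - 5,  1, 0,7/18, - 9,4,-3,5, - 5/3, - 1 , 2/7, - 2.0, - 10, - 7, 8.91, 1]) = [ - 10, - 9, - 7, - 5, - 3,- 2, - 2.0,-5/3, - 1, 0, 2/7, 7/18,1,1,  4,5, 8.91 ] 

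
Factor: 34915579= 31^1*151^1*7459^1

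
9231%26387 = 9231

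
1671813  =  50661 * 33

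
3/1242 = 1/414 = 0.00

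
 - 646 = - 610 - 36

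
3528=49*72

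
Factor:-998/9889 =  - 2^1 * 11^(-1)*29^(- 1)*31^( - 1 )*499^1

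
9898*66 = 653268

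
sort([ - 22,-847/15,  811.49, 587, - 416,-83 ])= [-416, -83,  -  847/15,  -  22, 587, 811.49] 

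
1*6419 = 6419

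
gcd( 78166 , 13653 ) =1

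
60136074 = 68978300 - 8842226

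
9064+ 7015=16079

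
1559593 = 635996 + 923597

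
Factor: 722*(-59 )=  - 2^1 * 19^2 * 59^1 = - 42598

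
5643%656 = 395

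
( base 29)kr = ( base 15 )2a7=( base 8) 1137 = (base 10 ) 607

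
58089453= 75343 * 771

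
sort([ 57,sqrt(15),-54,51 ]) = [ - 54,  sqrt(15 ),51, 57] 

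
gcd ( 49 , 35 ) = 7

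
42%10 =2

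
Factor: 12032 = 2^8*47^1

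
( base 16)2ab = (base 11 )571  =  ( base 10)683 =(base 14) 36b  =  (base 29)NG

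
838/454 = 1 + 192/227= 1.85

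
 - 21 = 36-57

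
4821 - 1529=3292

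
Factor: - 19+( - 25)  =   - 2^2*11^1 =- 44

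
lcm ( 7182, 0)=0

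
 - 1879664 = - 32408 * 58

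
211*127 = 26797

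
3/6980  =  3/6980 = 0.00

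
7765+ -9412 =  - 1647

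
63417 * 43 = 2726931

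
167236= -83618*(-2) 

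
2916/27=108 =108.00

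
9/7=9/7=1.29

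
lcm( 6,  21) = 42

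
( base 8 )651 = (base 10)425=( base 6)1545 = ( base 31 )dm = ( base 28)f5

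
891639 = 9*99071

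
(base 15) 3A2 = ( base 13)4b8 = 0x33B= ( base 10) 827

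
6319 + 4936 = 11255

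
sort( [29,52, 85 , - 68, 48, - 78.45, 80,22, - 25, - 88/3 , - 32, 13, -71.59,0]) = [ - 78.45, - 71.59, - 68,-32 ,  -  88/3,  -  25,  0 , 13 , 22, 29,48  ,  52 , 80 , 85]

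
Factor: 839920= 2^4*5^1 * 10499^1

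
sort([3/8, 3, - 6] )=[ - 6 , 3/8, 3]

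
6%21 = 6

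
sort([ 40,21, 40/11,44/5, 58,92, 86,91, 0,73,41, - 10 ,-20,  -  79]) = [-79,-20, - 10,  0, 40/11,  44/5, 21,40, 41,  58,73,86, 91,92]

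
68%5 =3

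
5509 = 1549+3960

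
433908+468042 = 901950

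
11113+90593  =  101706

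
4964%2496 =2468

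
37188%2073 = 1947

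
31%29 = 2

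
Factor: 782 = 2^1*17^1 * 23^1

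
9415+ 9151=18566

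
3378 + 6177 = 9555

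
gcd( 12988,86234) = 2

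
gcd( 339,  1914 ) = 3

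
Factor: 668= 2^2*167^1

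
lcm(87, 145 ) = 435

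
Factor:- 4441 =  - 4441^1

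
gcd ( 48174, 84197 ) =1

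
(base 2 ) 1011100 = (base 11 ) 84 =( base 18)52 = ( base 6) 232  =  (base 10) 92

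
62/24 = 2 + 7/12= 2.58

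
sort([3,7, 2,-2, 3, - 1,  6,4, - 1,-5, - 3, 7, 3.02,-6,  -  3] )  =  [ - 6 ,-5, - 3, - 3 , - 2 , - 1, - 1, 2, 3,3, 3.02, 4, 6 , 7,7 ]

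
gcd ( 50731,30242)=1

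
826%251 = 73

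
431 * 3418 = 1473158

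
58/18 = 29/9 = 3.22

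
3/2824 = 3/2824 = 0.00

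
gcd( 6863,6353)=1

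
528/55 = 9  +  3/5 = 9.60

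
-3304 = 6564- 9868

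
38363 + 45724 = 84087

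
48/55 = 48/55 = 0.87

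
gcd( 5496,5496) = 5496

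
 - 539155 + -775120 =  - 1314275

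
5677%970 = 827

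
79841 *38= 3033958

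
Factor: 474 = 2^1 * 3^1*79^1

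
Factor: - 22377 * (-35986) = 805258722 = 2^1*3^1*19^1*947^1* 7459^1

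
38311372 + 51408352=89719724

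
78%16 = 14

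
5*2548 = 12740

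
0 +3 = 3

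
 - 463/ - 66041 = 463/66041 = 0.01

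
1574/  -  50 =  - 787/25 =- 31.48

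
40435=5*8087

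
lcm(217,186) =1302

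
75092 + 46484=121576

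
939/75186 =313/25062 = 0.01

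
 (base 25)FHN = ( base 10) 9823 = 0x265F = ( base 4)2121133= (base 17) 1GGE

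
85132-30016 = 55116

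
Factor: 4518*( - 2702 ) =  - 12207636 = - 2^2*3^2*7^1*193^1*251^1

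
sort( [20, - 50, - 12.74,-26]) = [ - 50, - 26,-12.74,20] 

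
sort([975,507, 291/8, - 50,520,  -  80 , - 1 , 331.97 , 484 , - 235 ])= [ - 235,-80 ,  -  50,  -  1 , 291/8 , 331.97, 484,507 , 520, 975]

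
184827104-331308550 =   -  146481446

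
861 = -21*(  -  41) 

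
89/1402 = 89/1402 = 0.06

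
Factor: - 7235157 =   -  3^1*1289^1*1871^1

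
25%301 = 25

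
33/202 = 33/202 = 0.16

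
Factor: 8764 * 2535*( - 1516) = -2^4* 3^1*5^1*7^1*13^2*313^1*379^1 = -33680577840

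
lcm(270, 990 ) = 2970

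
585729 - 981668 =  - 395939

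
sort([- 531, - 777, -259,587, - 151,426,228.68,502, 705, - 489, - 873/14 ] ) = [ - 777, - 531,-489, - 259, - 151, - 873/14, 228.68,426,502,587, 705] 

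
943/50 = 943/50= 18.86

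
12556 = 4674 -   -  7882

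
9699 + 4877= 14576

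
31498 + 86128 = 117626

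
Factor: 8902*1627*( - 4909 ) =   -  71099766586 = - 2^1*1627^1*4451^1*4909^1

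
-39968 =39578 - 79546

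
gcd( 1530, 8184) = 6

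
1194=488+706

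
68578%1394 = 272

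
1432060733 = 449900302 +982160431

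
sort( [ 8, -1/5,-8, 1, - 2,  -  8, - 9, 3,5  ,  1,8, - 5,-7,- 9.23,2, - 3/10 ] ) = [ - 9.23,  -  9, -8, - 8, - 7, - 5, - 2, - 3/10,-1/5, 1, 1,2,  3,5,8 , 8] 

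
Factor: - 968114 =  - 2^1*7^1 * 69151^1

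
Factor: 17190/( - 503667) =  - 2^1*5^1 *293^(  -  1) = -10/293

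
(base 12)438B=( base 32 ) 78r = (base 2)1110100011011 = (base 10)7451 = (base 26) b0f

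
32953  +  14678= 47631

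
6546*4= 26184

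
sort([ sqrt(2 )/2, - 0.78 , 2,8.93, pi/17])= [ - 0.78,pi/17 , sqrt(2 )/2, 2 , 8.93]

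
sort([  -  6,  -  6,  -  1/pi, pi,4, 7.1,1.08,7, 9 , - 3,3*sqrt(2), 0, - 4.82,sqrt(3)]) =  [  -  6,-6, - 4.82,-3,-1/pi, 0 , 1.08,sqrt(3),pi,4, 3*sqrt(2),7,7.1, 9 ]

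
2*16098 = 32196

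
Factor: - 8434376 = -2^3*23^2*1993^1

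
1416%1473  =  1416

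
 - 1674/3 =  - 558 = - 558.00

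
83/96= 83/96 = 0.86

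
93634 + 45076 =138710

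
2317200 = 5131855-2814655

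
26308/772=34 +15/193 = 34.08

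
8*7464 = 59712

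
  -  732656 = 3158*( - 232)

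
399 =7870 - 7471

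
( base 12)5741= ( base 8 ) 22741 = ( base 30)AN7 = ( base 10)9697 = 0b10010111100001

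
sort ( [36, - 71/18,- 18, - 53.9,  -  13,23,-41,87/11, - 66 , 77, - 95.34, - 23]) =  [-95.34, - 66, - 53.9, - 41,-23, - 18, - 13, - 71/18, 87/11, 23,36,77 ]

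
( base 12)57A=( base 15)394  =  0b1100101110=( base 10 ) 814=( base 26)158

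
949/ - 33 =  - 29 + 8/33 = -28.76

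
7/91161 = 1/13023 = 0.00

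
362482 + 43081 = 405563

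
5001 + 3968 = 8969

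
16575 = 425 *39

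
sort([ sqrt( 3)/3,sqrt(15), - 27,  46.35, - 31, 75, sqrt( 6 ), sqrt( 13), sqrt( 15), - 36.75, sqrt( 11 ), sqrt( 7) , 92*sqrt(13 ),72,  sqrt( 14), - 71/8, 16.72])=[-36.75,  -  31 , - 27 ,-71/8,sqrt( 3 )/3,sqrt( 6 ), sqrt( 7), sqrt( 11), sqrt( 13 ), sqrt( 14),sqrt (15), sqrt( 15),16.72, 46.35, 72, 75, 92*sqrt( 13)]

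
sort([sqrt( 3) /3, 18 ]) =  [ sqrt (3)/3,18 ]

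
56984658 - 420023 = 56564635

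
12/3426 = 2/571 = 0.00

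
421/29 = 14 + 15/29 = 14.52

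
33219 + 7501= 40720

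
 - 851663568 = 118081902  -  969745470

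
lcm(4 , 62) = 124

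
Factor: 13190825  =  5^2 *527633^1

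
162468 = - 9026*(-18 ) 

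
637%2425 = 637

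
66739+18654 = 85393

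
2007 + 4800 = 6807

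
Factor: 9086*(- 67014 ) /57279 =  - 2^2*3^2 * 7^1*11^1*17^1 * 59^1 * 61^( - 1)*73^1*313^( - 1)= - 202963068/19093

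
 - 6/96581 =-6/96581 = -0.00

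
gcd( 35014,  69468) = 14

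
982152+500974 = 1483126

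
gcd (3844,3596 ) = 124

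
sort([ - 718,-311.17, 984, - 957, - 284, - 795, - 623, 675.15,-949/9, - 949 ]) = [ -957,-949,- 795 , - 718,-623, - 311.17, - 284, - 949/9, 675.15,984]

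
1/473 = 1/473=0.00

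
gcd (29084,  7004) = 4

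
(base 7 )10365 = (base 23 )4kj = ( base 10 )2595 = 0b101000100011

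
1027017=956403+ 70614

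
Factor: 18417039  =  3^1* 1409^1*4357^1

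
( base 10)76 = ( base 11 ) 6A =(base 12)64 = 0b1001100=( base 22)3a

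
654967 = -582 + 655549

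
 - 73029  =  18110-91139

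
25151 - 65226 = - 40075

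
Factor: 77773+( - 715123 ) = -2^1 * 3^1 * 5^2 * 7^1*607^1 = - 637350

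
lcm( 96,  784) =4704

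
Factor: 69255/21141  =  95/29= 5^1 * 19^1 * 29^ ( - 1)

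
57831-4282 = 53549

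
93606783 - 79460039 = 14146744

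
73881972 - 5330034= 68551938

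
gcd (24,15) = 3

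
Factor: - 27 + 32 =5 = 5^1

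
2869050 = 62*46275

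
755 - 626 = 129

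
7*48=336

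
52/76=13/19 = 0.68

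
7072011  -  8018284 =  - 946273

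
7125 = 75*95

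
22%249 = 22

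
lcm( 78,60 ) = 780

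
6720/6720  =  1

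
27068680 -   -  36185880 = 63254560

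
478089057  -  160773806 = 317315251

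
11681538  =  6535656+5145882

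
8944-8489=455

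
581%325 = 256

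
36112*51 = 1841712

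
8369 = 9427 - 1058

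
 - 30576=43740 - 74316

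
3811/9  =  3811/9 = 423.44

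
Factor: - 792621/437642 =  - 2^( - 1) * 3^2*127^ ( - 1 )*1723^( - 1)*88069^1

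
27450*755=20724750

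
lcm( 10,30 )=30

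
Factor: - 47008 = -2^5*13^1*113^1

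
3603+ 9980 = 13583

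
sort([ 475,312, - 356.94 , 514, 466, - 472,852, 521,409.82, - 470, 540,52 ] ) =[ - 472,- 470, - 356.94,52,312, 409.82,466,475, 514,521,540,852 ]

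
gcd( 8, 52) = 4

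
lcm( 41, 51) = 2091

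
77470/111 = 697 + 103/111 = 697.93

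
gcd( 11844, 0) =11844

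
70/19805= 14/3961 = 0.00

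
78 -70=8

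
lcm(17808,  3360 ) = 178080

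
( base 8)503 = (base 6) 1255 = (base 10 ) 323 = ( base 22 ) ef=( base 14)191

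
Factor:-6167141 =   -  17^1*499^1 * 727^1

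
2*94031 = 188062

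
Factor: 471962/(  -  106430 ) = -5^(-1)*29^( - 1)*643^1 = - 643/145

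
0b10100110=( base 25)6g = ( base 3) 20011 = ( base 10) 166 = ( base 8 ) 246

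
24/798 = 4/133 = 0.03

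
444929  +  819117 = 1264046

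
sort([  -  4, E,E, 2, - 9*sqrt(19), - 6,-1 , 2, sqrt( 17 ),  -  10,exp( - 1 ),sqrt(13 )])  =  [ - 9*sqrt ( 19),  -  10,-6,-4, - 1, exp( - 1) , 2, 2, E,E , sqrt (13),sqrt( 17 )] 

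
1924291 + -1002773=921518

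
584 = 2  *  292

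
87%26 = 9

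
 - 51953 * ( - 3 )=155859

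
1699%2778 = 1699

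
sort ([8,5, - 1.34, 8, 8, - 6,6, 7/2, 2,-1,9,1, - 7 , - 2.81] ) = [ - 7  ,- 6, - 2.81, - 1.34, - 1, 1,2 , 7/2, 5, 6,8,8,  8,9 ]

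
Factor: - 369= - 3^2*41^1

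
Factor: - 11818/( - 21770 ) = 19/35 =5^( - 1 )*7^( - 1)*19^1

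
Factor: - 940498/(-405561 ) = 72346/31197= 2^1*3^( - 1 ) * 61^1 * 593^1*10399^( - 1)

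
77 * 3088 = 237776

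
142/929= 142/929= 0.15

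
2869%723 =700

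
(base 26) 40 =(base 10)104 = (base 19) 59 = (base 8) 150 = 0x68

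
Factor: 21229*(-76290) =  - 2^1*3^1 * 5^1*13^1*23^1  *  71^1*2543^1=-  1619560410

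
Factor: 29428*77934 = 2^3*3^1*7^1*31^1*419^1*1051^1 =2293441752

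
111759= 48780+62979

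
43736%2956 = 2352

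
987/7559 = 987/7559 = 0.13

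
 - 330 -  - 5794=5464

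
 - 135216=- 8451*16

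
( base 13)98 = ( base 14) 8d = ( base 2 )1111101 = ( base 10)125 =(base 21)5K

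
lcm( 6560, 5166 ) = 413280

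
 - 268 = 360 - 628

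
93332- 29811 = 63521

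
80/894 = 40/447 = 0.09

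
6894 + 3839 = 10733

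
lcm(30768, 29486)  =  707664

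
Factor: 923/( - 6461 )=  -7^( - 1 ) = - 1/7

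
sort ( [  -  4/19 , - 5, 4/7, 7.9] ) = [ - 5,-4/19,4/7,  7.9]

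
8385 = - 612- - 8997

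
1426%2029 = 1426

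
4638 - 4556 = 82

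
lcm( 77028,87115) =7317660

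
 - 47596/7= -47596/7 = - 6799.43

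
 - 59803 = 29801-89604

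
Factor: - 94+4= - 2^1*  3^2*5^1=- 90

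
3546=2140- - 1406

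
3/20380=3/20380 = 0.00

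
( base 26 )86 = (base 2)11010110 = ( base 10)214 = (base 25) 8e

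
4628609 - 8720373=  - 4091764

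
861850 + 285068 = 1146918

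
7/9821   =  1/1403 = 0.00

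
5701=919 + 4782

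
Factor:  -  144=- 2^4 * 3^2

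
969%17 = 0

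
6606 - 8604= - 1998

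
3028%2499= 529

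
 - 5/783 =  - 1 + 778/783= - 0.01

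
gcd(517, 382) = 1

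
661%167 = 160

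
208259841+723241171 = 931501012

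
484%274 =210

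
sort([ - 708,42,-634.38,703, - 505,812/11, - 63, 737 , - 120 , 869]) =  [ - 708 , - 634.38, - 505, - 120, - 63,42 , 812/11, 703,737,869] 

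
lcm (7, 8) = 56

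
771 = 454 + 317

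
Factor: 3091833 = 3^2*83^1*4139^1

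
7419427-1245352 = 6174075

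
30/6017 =30/6017 = 0.00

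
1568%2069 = 1568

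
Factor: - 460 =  - 2^2*5^1*23^1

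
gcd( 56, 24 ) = 8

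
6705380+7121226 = 13826606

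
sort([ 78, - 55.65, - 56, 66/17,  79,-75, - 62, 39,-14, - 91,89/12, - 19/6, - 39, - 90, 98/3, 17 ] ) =[ - 91 , - 90, - 75, - 62, - 56, - 55.65,-39,  -  14,-19/6, 66/17, 89/12, 17, 98/3, 39,78,  79]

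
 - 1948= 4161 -6109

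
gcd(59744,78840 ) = 8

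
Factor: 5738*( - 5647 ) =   -  32402486 = - 2^1*19^1*151^1*5647^1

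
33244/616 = 8311/154 = 53.97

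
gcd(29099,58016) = 7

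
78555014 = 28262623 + 50292391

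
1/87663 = 1/87663 = 0.00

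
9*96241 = 866169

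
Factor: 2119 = 13^1*163^1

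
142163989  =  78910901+63253088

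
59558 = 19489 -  - 40069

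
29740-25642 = 4098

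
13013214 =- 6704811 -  -19718025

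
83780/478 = 175 + 65/239 = 175.27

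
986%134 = 48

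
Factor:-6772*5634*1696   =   - 64708247808  =  - 2^8*3^2*53^1 * 313^1*1693^1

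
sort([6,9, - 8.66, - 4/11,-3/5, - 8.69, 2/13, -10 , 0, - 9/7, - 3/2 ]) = [-10, - 8.69, - 8.66, - 3/2, - 9/7,- 3/5, - 4/11,0, 2/13,6, 9]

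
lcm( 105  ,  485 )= 10185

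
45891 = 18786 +27105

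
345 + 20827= 21172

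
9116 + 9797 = 18913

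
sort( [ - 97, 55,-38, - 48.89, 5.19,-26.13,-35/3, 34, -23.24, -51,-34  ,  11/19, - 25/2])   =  [-97,  -  51,  -  48.89, - 38, - 34, - 26.13,  -  23.24, - 25/2,-35/3, 11/19, 5.19, 34, 55]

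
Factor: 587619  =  3^2* 109^1 * 599^1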